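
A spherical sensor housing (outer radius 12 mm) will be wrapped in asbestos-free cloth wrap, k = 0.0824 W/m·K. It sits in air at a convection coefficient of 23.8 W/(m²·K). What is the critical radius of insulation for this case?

r_cr ≈ 6.92 mm

For a sphere r_cr = 2k/h = 2×0.0824/23.8
r_cr = 6.92 mm; since the bare radius (12 mm) is above r_cr, any added insulation will reduce heat loss.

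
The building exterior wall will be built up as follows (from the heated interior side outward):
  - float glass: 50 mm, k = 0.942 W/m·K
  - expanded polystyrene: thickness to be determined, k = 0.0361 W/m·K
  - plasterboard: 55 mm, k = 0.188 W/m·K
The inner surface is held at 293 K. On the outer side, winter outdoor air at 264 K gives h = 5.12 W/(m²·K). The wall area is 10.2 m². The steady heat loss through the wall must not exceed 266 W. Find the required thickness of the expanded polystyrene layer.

L ≈ 20.6 mm

Treating each layer as a thermal resistance in series:
R_float glass = L/(kA) = 0.05/(0.942×10.2) = 0.005204 K/W
R_plasterboard = L/(kA) = 0.055/(0.188×10.2) = 0.02868 K/W
R_outer film = 1/(h_o·A) = 1/(5.12×10.2) = 0.01915 K/W
Sum of the known resistances R_other = 0.05303 K/W
Required total resistance R_tot = ΔT/Q_allow = 29/266 = 0.109 K/W
R_expanded polystyrene = R_tot − R_other = 0.05599 K/W
L = R·k·A = 0.05599×0.0361×10.2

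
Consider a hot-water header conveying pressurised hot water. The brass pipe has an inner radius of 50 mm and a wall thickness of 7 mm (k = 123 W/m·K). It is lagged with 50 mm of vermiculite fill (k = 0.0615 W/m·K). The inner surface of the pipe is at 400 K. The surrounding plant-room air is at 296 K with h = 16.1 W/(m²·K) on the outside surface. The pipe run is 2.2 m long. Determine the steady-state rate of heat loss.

Per-layer cylindrical resistances, series-summed:
R_brass pipe wall = ln(57/50)/(2π×123×2.2) = 7.707×10^-5 K/W
R_vermiculite fill = ln(107/57)/(2π×0.0615×2.2) = 0.7408 K/W
R_outer film = 1/(h_o·2πr_oL) = 1/(16.1×2π×0.107×2.2) = 0.04199 K/W
R_total = 0.7829 K/W
Q = ΔT/R_total = 104/0.7829

Q ≈ 133 W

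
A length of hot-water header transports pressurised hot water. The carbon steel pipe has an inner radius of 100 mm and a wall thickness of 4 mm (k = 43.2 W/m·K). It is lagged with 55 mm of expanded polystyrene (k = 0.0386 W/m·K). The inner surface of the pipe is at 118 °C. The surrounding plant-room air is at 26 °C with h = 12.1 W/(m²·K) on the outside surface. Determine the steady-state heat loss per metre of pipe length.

q′ ≈ 50.2 W/m

Radial resistances (cylindrical: R_cond = ln(r_o/r_i)/(2πkL), R_conv = 1/(h·2πrL)):
R_carbon steel pipe wall = ln(104/100)/(2π×43.2×1) = 1.445×10^-4 K/W
R_expanded polystyrene = ln(159/104)/(2π×0.0386×1) = 1.75 K/W
R_outer film = 1/(h_o·2πr_oL) = 1/(12.1×2π×0.159×1) = 0.08273 K/W
R_total = 1.833 K/W
Q = ΔT/R_total = 92/1.833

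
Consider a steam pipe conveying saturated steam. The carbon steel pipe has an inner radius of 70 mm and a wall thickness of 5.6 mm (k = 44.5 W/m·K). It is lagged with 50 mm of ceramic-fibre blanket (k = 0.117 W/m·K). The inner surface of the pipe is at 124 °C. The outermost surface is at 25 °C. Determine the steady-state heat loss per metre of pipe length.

Cylindrical conduction, so R = ln(r₂/r₁)/(2πkL) per layer, in series:
R_carbon steel pipe wall = ln(75.6/70)/(2π×44.5×1) = 2.753×10^-4 K/W
R_ceramic-fibre blanket = ln(125.6/75.6)/(2π×0.117×1) = 0.6906 K/W
R_total = 0.6908 K/W
Q = ΔT/R_total = 99/0.6908

q′ ≈ 143 W/m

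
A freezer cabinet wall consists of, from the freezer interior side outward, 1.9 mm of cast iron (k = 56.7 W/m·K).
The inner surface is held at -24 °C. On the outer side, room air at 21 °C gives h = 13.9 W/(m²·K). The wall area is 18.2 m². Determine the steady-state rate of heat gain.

Q ≈ 11400 W

Thermal resistances in series:
R_cast iron = L/(kA) = 0.0019/(56.7×18.2) = 1.841×10^-6 K/W
R_outer film = 1/(h_o·A) = 1/(13.9×18.2) = 0.003953 K/W
R_total = 0.003955 K/W
Q = ΔT / R_total = 45 / 0.003955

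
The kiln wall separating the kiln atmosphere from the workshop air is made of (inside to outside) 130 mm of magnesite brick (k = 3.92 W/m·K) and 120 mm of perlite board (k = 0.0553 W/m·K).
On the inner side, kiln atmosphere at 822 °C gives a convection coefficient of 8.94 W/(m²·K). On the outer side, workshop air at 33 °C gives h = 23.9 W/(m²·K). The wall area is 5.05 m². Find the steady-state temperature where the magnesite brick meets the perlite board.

Series thermal resistances:
R_inner film = 1/(h_i·A) = 1/(8.94×5.05) = 0.02215 K/W
R_magnesite brick = L/(kA) = 0.13/(3.92×5.05) = 0.006567 K/W
R_perlite board = L/(kA) = 0.12/(0.0553×5.05) = 0.4297 K/W
R_outer film = 1/(h_o·A) = 1/(23.9×5.05) = 0.008285 K/W
R_total = 0.4667 K/W;  Q = ΔT/R_total = 789/0.4667 = 1691 W
T_interface = T_inner − Q·ΣR(inner→interface) = 822 − 1690×0.02872

T ≈ 773 °C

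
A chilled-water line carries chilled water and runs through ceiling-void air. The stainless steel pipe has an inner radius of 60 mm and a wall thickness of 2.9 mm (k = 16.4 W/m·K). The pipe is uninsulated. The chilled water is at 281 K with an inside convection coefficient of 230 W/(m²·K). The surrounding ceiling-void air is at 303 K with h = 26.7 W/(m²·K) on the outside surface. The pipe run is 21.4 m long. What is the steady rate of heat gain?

Q ≈ 4410 W

Per-layer cylindrical resistances, series-summed:
R_inner film = 1/(h_i·2πr₁L) = 1/(230×2π×0.06×21.4) = 5.389×10^-4 K/W
R_stainless steel pipe wall = ln(62.9/60)/(2π×16.4×21.4) = 2.141×10^-5 K/W
R_outer film = 1/(h_o·2πr_oL) = 1/(26.7×2π×0.0629×21.4) = 0.004428 K/W
R_total = 0.004989 K/W
Q = ΔT/R_total = 22/0.004989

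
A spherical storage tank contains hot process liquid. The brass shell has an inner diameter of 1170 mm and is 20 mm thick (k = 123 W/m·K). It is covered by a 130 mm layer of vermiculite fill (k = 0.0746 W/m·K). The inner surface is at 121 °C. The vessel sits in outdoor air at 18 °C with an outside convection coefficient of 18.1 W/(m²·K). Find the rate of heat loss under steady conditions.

Q ≈ 322 W

Spherical conduction: R = (1/r_in − 1/r_out)/(4πk) per layer; series-sum.
R_brass shell = (1/0.585 − 1/0.605)/(4π×123) = 3.656×10^-5 K/W
R_vermiculite fill = (1/0.605 − 1/0.735)/(4π×0.0746) = 0.3119 K/W
R_outer film = 1/(h·4πr_o²) = 1/(18.1×4π×0.735²) = 0.008138 K/W
R_total = 0.32 K/W
Q = ΔT/R_total = 103/0.32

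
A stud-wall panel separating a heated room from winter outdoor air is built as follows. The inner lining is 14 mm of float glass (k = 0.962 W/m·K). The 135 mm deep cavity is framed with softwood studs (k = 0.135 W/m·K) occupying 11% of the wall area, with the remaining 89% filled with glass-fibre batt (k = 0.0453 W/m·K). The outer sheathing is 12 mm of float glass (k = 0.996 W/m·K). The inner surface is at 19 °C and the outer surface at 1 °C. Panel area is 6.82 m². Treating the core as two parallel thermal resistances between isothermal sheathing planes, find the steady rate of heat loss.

Q ≈ 49.6 W

Sheathing layers in series; stud and cavity paths in parallel between them.
R_inner = 0.014/(0.962×6.82) = 0.002134 K/W
R_stud  = 0.135/(0.135×0.11×6.82) = 1.333 K/W
R_cav   = 0.135/(0.0453×0.89×6.82) = 0.491 K/W
1/R_core = 1/R_stud + 1/R_cav → R_core = 0.3588 K/W
R_outer = 0.012/(0.996×6.82) = 0.001767 K/W
R_total = 0.3627 K/W
Q = ΔT/R_total = 18/0.3627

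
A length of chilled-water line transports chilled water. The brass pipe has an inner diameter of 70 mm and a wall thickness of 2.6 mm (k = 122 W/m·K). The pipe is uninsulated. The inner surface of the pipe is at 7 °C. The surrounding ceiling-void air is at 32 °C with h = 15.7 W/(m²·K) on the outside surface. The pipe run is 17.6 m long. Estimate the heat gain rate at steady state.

Treating each annulus and film as a series resistance:
R_brass pipe wall = ln(37.6/35)/(2π×122×17.6) = 5.311×10^-6 K/W
R_outer film = 1/(h_o·2πr_oL) = 1/(15.7×2π×0.0376×17.6) = 0.01532 K/W
R_total = 0.01532 K/W
Q = ΔT/R_total = 25/0.01532

Q ≈ 1630 W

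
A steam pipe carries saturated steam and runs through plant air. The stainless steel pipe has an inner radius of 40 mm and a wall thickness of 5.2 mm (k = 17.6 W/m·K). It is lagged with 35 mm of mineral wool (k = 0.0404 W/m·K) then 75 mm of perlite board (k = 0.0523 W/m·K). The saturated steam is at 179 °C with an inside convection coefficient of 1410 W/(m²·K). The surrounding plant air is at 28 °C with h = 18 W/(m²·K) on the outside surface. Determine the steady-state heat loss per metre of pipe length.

Cylindrical conduction, so R = ln(r₂/r₁)/(2πkL) per layer, in series:
R_inner film = 1/(h_i·2πr₁L) = 1/(1410×2π×0.04×1) = 0.002822 K/W
R_stainless steel pipe wall = ln(45.2/40)/(2π×17.6×1) = 0.001105 K/W
R_mineral wool = ln(80.2/45.2)/(2π×0.0404×1) = 2.259 K/W
R_perlite board = ln(155.2/80.2)/(2π×0.0523×1) = 2.009 K/W
R_outer film = 1/(h_o·2πr_oL) = 1/(18×2π×0.1552×1) = 0.05697 K/W
R_total = 4.329 K/W
Q = ΔT/R_total = 151/4.329

q′ ≈ 34.9 W/m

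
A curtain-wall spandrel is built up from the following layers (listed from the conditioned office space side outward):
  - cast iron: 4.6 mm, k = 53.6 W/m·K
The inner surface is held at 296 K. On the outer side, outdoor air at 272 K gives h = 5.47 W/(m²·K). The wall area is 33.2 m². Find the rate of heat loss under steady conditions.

Thermal resistances in series:
R_cast iron = L/(kA) = 0.0046/(53.6×33.2) = 2.585×10^-6 K/W
R_outer film = 1/(h_o·A) = 1/(5.47×33.2) = 0.005506 K/W
R_total = 0.005509 K/W
Q = ΔT / R_total = 24 / 0.005509

Q ≈ 4360 W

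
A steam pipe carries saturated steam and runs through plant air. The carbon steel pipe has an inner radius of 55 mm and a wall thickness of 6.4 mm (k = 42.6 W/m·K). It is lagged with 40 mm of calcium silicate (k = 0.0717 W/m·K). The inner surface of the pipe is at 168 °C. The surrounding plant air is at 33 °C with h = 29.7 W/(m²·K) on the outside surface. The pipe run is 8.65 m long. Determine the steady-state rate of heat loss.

Treating each annulus and film as a series resistance:
R_carbon steel pipe wall = ln(61.4/55)/(2π×42.6×8.65) = 4.754×10^-5 K/W
R_calcium silicate = ln(101.4/61.4)/(2π×0.0717×8.65) = 0.1287 K/W
R_outer film = 1/(h_o·2πr_oL) = 1/(29.7×2π×0.1014×8.65) = 0.00611 K/W
R_total = 0.1349 K/W
Q = ΔT/R_total = 135/0.1349

Q ≈ 1000 W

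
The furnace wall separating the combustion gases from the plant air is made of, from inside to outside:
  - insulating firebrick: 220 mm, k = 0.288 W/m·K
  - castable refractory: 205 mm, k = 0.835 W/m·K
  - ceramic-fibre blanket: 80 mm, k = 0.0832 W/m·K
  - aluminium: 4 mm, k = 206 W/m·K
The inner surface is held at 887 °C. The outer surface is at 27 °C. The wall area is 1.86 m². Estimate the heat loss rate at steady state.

Model the wall as resistances in series:
R_insulating firebrick = L/(kA) = 0.22/(0.288×1.86) = 0.4107 K/W
R_castable refractory = L/(kA) = 0.205/(0.835×1.86) = 0.132 K/W
R_ceramic-fibre blanket = L/(kA) = 0.08/(0.0832×1.86) = 0.517 K/W
R_aluminium = L/(kA) = 0.004/(206×1.86) = 1.044×10^-5 K/W
R_total = 1.06 K/W
Q = ΔT / R_total = 860 / 1.06

Q ≈ 812 W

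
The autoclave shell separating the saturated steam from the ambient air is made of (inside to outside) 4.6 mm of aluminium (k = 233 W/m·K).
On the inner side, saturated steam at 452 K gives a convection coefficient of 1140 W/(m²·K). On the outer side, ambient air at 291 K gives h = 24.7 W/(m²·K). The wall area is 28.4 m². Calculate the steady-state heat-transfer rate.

Model the wall as resistances in series:
R_inner film = 1/(h_i·A) = 1/(1140×28.4) = 3.089×10^-5 K/W
R_aluminium = L/(kA) = 0.0046/(233×28.4) = 6.952×10^-7 K/W
R_outer film = 1/(h_o·A) = 1/(24.7×28.4) = 0.001426 K/W
R_total = 0.001457 K/W
Q = ΔT / R_total = 161 / 0.001457

Q ≈ 110000 W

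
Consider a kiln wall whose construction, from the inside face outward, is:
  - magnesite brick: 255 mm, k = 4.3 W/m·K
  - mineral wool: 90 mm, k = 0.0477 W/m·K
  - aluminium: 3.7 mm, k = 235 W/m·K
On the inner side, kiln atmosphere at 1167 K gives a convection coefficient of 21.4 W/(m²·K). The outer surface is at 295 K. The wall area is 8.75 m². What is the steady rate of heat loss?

Series thermal resistances:
R_inner film = 1/(h_i·A) = 1/(21.4×8.75) = 0.00534 K/W
R_magnesite brick = L/(kA) = 0.255/(4.3×8.75) = 0.006777 K/W
R_mineral wool = L/(kA) = 0.09/(0.0477×8.75) = 0.2156 K/W
R_aluminium = L/(kA) = 0.0037/(235×8.75) = 1.799×10^-6 K/W
R_total = 0.2278 K/W
Q = ΔT / R_total = 872 / 0.2278

Q ≈ 3830 W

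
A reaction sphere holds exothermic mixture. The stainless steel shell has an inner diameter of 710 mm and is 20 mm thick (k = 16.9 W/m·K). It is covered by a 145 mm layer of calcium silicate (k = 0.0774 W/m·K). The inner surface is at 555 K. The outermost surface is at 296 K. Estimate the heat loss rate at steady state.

Q ≈ 338 W

Spherical conduction: R = (1/r_in − 1/r_out)/(4πk) per layer; series-sum.
R_stainless steel shell = (1/0.355 − 1/0.375)/(4π×16.9) = 7.074×10^-4 K/W
R_calcium silicate = (1/0.375 − 1/0.52)/(4π×0.0774) = 0.7645 K/W
R_total = 0.7652 K/W
Q = ΔT/R_total = 259/0.7652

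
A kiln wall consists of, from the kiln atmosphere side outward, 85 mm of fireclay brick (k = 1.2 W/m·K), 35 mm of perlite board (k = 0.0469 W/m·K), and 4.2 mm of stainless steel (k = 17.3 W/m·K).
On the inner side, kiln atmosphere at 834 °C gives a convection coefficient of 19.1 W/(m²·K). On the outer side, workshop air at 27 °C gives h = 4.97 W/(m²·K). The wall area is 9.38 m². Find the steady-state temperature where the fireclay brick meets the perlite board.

Series thermal resistances:
R_inner film = 1/(h_i·A) = 1/(19.1×9.38) = 0.005582 K/W
R_fireclay brick = L/(kA) = 0.085/(1.2×9.38) = 0.007552 K/W
R_perlite board = L/(kA) = 0.035/(0.0469×9.38) = 0.07956 K/W
R_stainless steel = L/(kA) = 0.0042/(17.3×9.38) = 2.588×10^-5 K/W
R_outer film = 1/(h_o·A) = 1/(4.97×9.38) = 0.02145 K/W
R_total = 0.1142 K/W;  Q = ΔT/R_total = 807/0.1142 = 7068 W
T_interface = T_inner − Q·ΣR(inner→interface) = 834 − 7070×0.01313

T ≈ 741 °C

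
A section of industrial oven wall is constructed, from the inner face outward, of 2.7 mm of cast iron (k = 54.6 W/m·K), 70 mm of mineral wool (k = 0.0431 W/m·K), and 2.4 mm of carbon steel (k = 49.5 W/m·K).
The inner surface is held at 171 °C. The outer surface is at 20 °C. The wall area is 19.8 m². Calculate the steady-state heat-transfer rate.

Treating each layer as a thermal resistance in series:
R_cast iron = L/(kA) = 0.0027/(54.6×19.8) = 2.498×10^-6 K/W
R_mineral wool = L/(kA) = 0.07/(0.0431×19.8) = 0.08203 K/W
R_carbon steel = L/(kA) = 0.0024/(49.5×19.8) = 2.449×10^-6 K/W
R_total = 0.08203 K/W
Q = ΔT / R_total = 151 / 0.08203

Q ≈ 1840 W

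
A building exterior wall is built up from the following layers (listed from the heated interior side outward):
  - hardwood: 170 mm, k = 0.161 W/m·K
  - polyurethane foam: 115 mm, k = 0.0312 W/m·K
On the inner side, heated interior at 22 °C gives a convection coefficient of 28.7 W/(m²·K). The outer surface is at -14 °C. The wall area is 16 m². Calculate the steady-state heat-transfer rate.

Q ≈ 121 W

Model the wall as resistances in series:
R_inner film = 1/(h_i·A) = 1/(28.7×16) = 0.002178 K/W
R_hardwood = L/(kA) = 0.17/(0.161×16) = 0.06599 K/W
R_polyurethane foam = L/(kA) = 0.115/(0.0312×16) = 0.2304 K/W
R_total = 0.2985 K/W
Q = ΔT / R_total = 36 / 0.2985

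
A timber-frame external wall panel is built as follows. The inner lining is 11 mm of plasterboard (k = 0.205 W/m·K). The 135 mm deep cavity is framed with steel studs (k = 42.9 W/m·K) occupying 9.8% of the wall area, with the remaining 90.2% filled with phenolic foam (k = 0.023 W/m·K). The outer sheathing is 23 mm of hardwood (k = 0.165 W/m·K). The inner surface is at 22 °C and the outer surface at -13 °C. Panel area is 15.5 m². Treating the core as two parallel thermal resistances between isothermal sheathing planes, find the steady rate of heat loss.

Q ≈ 2410 W

Sheathing layers in series; stud and cavity paths in parallel between them.
R_inner = 0.011/(0.205×15.5) = 0.003462 K/W
R_stud  = 0.135/(42.9×0.098×15.5) = 0.002072 K/W
R_cav   = 0.135/(0.023×0.902×15.5) = 0.4198 K/W
1/R_core = 1/R_stud + 1/R_cav → R_core = 0.002061 K/W
R_outer = 0.023/(0.165×15.5) = 0.008993 K/W
R_total = 0.01452 K/W
Q = ΔT/R_total = 35/0.01452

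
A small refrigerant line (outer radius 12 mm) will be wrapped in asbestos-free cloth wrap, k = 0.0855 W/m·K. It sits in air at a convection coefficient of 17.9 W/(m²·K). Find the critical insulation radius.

r_cr ≈ 4.78 mm

For a cylinder r_cr = k/h = 0.0855/17.9
r_cr = 4.78 mm; since the bare radius (12 mm) is above r_cr, any added insulation will reduce heat loss.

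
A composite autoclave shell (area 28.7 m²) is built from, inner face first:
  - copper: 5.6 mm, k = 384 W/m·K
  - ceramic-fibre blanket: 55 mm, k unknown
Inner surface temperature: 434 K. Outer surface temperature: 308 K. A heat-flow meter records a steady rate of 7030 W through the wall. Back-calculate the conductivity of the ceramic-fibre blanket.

Thermal resistances in series:
R_copper = L/(kA) = 0.0056/(384×28.7) = 5.081×10^-7 K/W
Sum of known resistances R_other = 5.081×10^-7 K/W
Total R = ΔT/Q = 126/7030 = 0.01792 K/W
R_ceramic-fibre blanket = R_total − R_other = 0.01792 K/W
k = L/(R·A) = 0.055/(0.01792×28.7)

k ≈ 0.107 W/(m·K)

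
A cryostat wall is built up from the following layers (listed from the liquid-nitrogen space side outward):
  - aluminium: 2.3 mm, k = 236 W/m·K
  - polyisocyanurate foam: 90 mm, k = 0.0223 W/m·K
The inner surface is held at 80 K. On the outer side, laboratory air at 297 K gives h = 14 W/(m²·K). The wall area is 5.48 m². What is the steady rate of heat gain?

Treating each layer as a thermal resistance in series:
R_aluminium = L/(kA) = 0.0023/(236×5.48) = 1.778×10^-6 K/W
R_polyisocyanurate foam = L/(kA) = 0.09/(0.0223×5.48) = 0.7365 K/W
R_outer film = 1/(h_o·A) = 1/(14×5.48) = 0.01303 K/W
R_total = 0.7495 K/W
Q = ΔT / R_total = 217 / 0.7495

Q ≈ 290 W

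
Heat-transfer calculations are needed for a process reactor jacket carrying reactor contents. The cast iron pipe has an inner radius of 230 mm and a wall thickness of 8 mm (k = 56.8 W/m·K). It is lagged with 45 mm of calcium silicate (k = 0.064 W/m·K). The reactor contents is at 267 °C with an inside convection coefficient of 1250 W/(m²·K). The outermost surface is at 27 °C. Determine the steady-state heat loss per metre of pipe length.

For a radial system each layer contributes R = ln(r_out/r_in)/(2πkL); films add R = 1/(hA).
R_inner film = 1/(h_i·2πr₁L) = 1/(1250×2π×0.23×1) = 5.536×10^-4 K/W
R_cast iron pipe wall = ln(238/230)/(2π×56.8×1) = 9.581×10^-5 K/W
R_calcium silicate = ln(283/238)/(2π×0.064×1) = 0.4307 K/W
R_total = 0.4313 K/W
Q = ΔT/R_total = 240/0.4313

q′ ≈ 556 W/m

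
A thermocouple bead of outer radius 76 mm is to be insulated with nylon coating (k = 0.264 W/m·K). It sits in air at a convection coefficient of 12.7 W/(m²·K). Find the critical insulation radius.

For a sphere r_cr = 2k/h = 2×0.264/12.7
r_cr = 41.6 mm; since the bare radius (76 mm) is above r_cr, any added insulation will reduce heat loss.

r_cr ≈ 41.6 mm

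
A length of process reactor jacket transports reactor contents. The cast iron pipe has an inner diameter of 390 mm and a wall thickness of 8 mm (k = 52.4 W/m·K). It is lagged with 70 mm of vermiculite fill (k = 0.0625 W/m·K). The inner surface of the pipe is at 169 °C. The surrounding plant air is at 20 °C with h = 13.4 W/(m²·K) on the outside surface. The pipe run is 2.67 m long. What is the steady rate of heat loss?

Q ≈ 498 W

Radial resistances (cylindrical: R_cond = ln(r_o/r_i)/(2πkL), R_conv = 1/(h·2πrL)):
R_cast iron pipe wall = ln(203/195)/(2π×52.4×2.67) = 4.574×10^-5 K/W
R_vermiculite fill = ln(273/203)/(2π×0.0625×2.67) = 0.2826 K/W
R_outer film = 1/(h_o·2πr_oL) = 1/(13.4×2π×0.273×2.67) = 0.01629 K/W
R_total = 0.2989 K/W
Q = ΔT/R_total = 149/0.2989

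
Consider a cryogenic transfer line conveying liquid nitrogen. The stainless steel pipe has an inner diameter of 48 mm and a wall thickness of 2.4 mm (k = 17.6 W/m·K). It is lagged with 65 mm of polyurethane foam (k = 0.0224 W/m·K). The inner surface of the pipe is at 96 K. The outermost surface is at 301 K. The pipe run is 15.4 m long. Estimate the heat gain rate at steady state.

Q ≈ 358 W

Per-layer cylindrical resistances, series-summed:
R_stainless steel pipe wall = ln(26.4/24)/(2π×17.6×15.4) = 5.597×10^-5 K/W
R_polyurethane foam = ln(91.4/26.4)/(2π×0.0224×15.4) = 0.573 K/W
R_total = 0.573 K/W
Q = ΔT/R_total = 205/0.573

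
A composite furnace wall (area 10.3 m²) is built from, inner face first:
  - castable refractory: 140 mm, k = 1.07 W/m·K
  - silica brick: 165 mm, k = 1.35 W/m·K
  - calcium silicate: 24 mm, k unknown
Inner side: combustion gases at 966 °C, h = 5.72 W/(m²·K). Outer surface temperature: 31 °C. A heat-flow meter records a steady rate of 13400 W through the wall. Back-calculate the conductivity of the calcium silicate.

Thermal resistances in series:
R_inner film = 1/(h_i·A) = 1/(5.72×10.3) = 0.01697 K/W
R_castable refractory = L/(kA) = 0.14/(1.07×10.3) = 0.0127 K/W
R_silica brick = L/(kA) = 0.165/(1.35×10.3) = 0.01187 K/W
Sum of known resistances R_other = 0.04154 K/W
Total R = ΔT/Q = 935/13400 = 0.06978 K/W
R_calcium silicate = R_total − R_other = 0.02823 K/W
k = L/(R·A) = 0.024/(0.02823×10.3)

k ≈ 0.0825 W/(m·K)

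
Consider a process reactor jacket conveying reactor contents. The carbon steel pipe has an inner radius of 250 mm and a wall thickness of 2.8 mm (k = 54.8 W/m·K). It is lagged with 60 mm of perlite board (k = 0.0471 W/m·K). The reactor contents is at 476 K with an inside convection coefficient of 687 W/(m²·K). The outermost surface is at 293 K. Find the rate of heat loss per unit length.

q′ ≈ 254 W/m

Cylindrical conduction, so R = ln(r₂/r₁)/(2πkL) per layer, in series:
R_inner film = 1/(h_i·2πr₁L) = 1/(687×2π×0.25×1) = 9.267×10^-4 K/W
R_carbon steel pipe wall = ln(252.8/250)/(2π×54.8×1) = 3.235×10^-5 K/W
R_perlite board = ln(312.8/252.8)/(2π×0.0471×1) = 0.7196 K/W
R_total = 0.7206 K/W
Q = ΔT/R_total = 183/0.7206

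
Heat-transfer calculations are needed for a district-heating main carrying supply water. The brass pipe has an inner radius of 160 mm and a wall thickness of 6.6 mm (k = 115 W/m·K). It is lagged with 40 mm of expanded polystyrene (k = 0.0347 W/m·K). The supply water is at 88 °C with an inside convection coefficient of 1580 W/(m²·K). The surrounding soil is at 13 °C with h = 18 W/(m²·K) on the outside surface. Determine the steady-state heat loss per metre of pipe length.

q′ ≈ 72.8 W/m

For a radial system each layer contributes R = ln(r_out/r_in)/(2πkL); films add R = 1/(hA).
R_inner film = 1/(h_i·2πr₁L) = 1/(1580×2π×0.16×1) = 6.296×10^-4 K/W
R_brass pipe wall = ln(166.6/160)/(2π×115×1) = 5.594×10^-5 K/W
R_expanded polystyrene = ln(206.6/166.6)/(2π×0.0347×1) = 0.987 K/W
R_outer film = 1/(h_o·2πr_oL) = 1/(18×2π×0.2066×1) = 0.0428 K/W
R_total = 1.03 K/W
Q = ΔT/R_total = 75/1.03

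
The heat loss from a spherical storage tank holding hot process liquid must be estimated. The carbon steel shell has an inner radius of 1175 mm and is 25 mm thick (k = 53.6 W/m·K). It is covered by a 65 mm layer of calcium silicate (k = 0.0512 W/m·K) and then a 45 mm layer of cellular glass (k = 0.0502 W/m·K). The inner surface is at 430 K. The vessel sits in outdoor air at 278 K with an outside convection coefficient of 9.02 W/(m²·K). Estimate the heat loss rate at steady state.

Q ≈ 1320 W

For a spherical shell R = (1/r₁ − 1/r₂)/(4πk); film R = 1/(h·4πr²). In series:
R_carbon steel shell = (1/1.175 − 1/1.2)/(4π×53.6) = 2.632×10^-5 K/W
R_calcium silicate = (1/1.2 − 1/1.265)/(4π×0.0512) = 0.06655 K/W
R_cellular glass = (1/1.265 − 1/1.31)/(4π×0.0502) = 0.04305 K/W
R_outer film = 1/(h·4πr_o²) = 1/(9.02×4π×1.31²) = 0.005141 K/W
R_total = 0.1148 K/W
Q = ΔT/R_total = 152/0.1148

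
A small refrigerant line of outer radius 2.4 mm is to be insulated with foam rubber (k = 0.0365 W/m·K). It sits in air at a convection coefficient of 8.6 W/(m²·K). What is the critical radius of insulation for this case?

r_cr ≈ 4.24 mm

For a cylinder r_cr = k/h = 0.0365/8.6
r_cr = 4.24 mm; since the bare radius (2.4 mm) is below r_cr, adding a thin layer of insulation will *increase* heat loss.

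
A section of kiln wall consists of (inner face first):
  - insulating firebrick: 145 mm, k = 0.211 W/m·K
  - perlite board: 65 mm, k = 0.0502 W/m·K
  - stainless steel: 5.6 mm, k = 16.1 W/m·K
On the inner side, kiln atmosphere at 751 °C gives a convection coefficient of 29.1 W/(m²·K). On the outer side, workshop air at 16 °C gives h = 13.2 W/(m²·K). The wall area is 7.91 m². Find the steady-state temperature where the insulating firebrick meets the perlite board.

T ≈ 498 °C

Treating each layer as a thermal resistance in series:
R_inner film = 1/(h_i·A) = 1/(29.1×7.91) = 0.004344 K/W
R_insulating firebrick = L/(kA) = 0.145/(0.211×7.91) = 0.08688 K/W
R_perlite board = L/(kA) = 0.065/(0.0502×7.91) = 0.1637 K/W
R_stainless steel = L/(kA) = 0.0056/(16.1×7.91) = 4.397×10^-5 K/W
R_outer film = 1/(h_o·A) = 1/(13.2×7.91) = 0.009577 K/W
R_total = 0.2645 K/W;  Q = ΔT/R_total = 735/0.2645 = 2778 W
T_interface = T_inner − Q·ΣR(inner→interface) = 751 − 2780×0.09122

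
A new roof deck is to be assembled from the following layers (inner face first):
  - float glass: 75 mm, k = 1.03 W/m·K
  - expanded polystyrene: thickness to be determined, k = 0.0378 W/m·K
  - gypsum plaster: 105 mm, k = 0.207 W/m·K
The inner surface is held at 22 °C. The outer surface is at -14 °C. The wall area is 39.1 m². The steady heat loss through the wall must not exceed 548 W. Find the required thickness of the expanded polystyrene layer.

L ≈ 75.2 mm

Thermal resistances in series:
R_float glass = L/(kA) = 0.075/(1.03×39.1) = 0.001862 K/W
R_gypsum plaster = L/(kA) = 0.105/(0.207×39.1) = 0.01297 K/W
Sum of the known resistances R_other = 0.01484 K/W
Required total resistance R_tot = ΔT/Q_allow = 36/548 = 0.06569 K/W
R_expanded polystyrene = R_tot − R_other = 0.05086 K/W
L = R·k·A = 0.05086×0.0378×39.1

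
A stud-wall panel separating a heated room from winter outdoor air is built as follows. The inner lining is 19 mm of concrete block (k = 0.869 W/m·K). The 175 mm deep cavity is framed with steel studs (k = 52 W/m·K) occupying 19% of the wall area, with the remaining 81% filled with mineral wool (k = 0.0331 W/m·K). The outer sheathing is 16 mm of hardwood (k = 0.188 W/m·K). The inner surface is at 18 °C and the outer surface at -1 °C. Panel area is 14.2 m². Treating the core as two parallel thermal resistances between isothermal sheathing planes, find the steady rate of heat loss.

Sheathing layers in series; stud and cavity paths in parallel between them.
R_inner = 0.019/(0.869×14.2) = 0.00154 K/W
R_stud  = 0.175/(52×0.19×14.2) = 0.001247 K/W
R_cav   = 0.175/(0.0331×0.81×14.2) = 0.4597 K/W
1/R_core = 1/R_stud + 1/R_cav → R_core = 0.001244 K/W
R_outer = 0.016/(0.188×14.2) = 0.005993 K/W
R_total = 0.008777 K/W
Q = ΔT/R_total = 19/0.008777

Q ≈ 2160 W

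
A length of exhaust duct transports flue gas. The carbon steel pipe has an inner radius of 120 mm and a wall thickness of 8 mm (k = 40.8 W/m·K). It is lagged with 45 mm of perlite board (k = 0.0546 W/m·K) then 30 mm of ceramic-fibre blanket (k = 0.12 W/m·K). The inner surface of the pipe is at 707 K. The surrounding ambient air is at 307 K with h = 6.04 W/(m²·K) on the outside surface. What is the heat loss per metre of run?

q′ ≈ 328 W/m

Radial resistances (cylindrical: R_cond = ln(r_o/r_i)/(2πkL), R_conv = 1/(h·2πrL)):
R_carbon steel pipe wall = ln(128/120)/(2π×40.8×1) = 2.518×10^-4 K/W
R_perlite board = ln(173/128)/(2π×0.0546×1) = 0.8782 K/W
R_ceramic-fibre blanket = ln(203/173)/(2π×0.12×1) = 0.2121 K/W
R_outer film = 1/(h_o·2πr_oL) = 1/(6.04×2π×0.203×1) = 0.1298 K/W
R_total = 1.22 K/W
Q = ΔT/R_total = 400/1.22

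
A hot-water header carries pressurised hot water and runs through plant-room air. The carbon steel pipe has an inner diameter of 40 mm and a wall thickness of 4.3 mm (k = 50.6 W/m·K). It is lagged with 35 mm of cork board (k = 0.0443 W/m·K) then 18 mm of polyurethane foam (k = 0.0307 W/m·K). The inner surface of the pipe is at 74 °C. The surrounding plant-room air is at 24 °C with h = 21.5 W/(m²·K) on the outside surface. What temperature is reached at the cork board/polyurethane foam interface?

T ≈ 39.7 °C

Per-layer cylindrical resistances, series-summed:
R_carbon steel pipe wall = ln(24.3/20)/(2π×50.6×1) = 6.125×10^-4 K/W
R_cork board = ln(59.3/24.3)/(2π×0.0443×1) = 3.205 K/W
R_polyurethane foam = ln(77.3/59.3)/(2π×0.0307×1) = 1.374 K/W
R_outer film = 1/(h_o·2πr_oL) = 1/(21.5×2π×0.0773×1) = 0.09576 K/W
R_total = 4.676 K/W
Q = ΔT/R_total = 50/4.676
Q = 10.7 W/m
T_interface = T_inner − Q·ΣR(inner→interface) = 74 − 10.7×3.206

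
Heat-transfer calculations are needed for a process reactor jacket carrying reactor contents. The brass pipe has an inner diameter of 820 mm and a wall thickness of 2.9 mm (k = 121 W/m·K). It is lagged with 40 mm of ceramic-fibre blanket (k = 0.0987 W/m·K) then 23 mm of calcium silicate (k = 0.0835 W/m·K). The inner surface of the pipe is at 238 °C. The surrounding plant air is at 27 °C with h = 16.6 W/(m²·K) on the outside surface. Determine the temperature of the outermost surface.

T ≈ 43.1 °C

Treating each annulus and film as a series resistance:
R_brass pipe wall = ln(412.9/410)/(2π×121×1) = 9.271×10^-6 K/W
R_ceramic-fibre blanket = ln(452.9/412.9)/(2π×0.0987×1) = 0.1491 K/W
R_calcium silicate = ln(475.9/452.9)/(2π×0.0835×1) = 0.09442 K/W
R_outer film = 1/(h_o·2πr_oL) = 1/(16.6×2π×0.4759×1) = 0.02015 K/W
R_total = 0.2637 K/W
Q = ΔT/R_total = 211/0.2637
Q = 800 W/m
T_interface = T_inner − Q·ΣR(inner→interface) = 238 − 800×0.2435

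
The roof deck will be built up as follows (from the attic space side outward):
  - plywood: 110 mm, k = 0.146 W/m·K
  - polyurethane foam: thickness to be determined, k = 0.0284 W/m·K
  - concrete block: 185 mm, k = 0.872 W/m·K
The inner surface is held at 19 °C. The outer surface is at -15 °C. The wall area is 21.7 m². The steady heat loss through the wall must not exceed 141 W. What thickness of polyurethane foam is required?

Model the wall as resistances in series:
R_plywood = L/(kA) = 0.11/(0.146×21.7) = 0.03472 K/W
R_concrete block = L/(kA) = 0.185/(0.872×21.7) = 0.009777 K/W
Sum of the known resistances R_other = 0.0445 K/W
Required total resistance R_tot = ΔT/Q_allow = 34/141 = 0.2411 K/W
R_polyurethane foam = R_tot − R_other = 0.1966 K/W
L = R·k·A = 0.1966×0.0284×21.7

L ≈ 121 mm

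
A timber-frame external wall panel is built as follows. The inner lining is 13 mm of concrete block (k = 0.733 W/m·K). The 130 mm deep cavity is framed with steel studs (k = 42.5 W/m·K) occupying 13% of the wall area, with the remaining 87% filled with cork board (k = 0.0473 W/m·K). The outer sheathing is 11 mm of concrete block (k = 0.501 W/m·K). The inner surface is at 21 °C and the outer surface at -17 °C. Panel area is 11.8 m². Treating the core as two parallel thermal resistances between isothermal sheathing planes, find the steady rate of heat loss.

Sheathing layers in series; stud and cavity paths in parallel between them.
R_inner = 0.013/(0.733×11.8) = 0.001503 K/W
R_stud  = 0.13/(42.5×0.13×11.8) = 0.001994 K/W
R_cav   = 0.13/(0.0473×0.87×11.8) = 0.2677 K/W
1/R_core = 1/R_stud + 1/R_cav → R_core = 0.001979 K/W
R_outer = 0.011/(0.501×11.8) = 0.001861 K/W
R_total = 0.005343 K/W
Q = ΔT/R_total = 38/0.005343

Q ≈ 7110 W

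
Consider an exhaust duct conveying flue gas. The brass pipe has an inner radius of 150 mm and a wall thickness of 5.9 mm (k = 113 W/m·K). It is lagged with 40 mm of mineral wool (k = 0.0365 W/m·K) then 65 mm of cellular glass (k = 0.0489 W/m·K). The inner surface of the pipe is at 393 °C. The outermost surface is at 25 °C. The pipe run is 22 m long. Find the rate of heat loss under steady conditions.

For a radial system each layer contributes R = ln(r_out/r_in)/(2πkL); films add R = 1/(hA).
R_brass pipe wall = ln(155.9/150)/(2π×113×22) = 2.47×10^-6 K/W
R_mineral wool = ln(195.9/155.9)/(2π×0.0365×22) = 0.04527 K/W
R_cellular glass = ln(260.9/195.9)/(2π×0.0489×22) = 0.04239 K/W
R_total = 0.08766 K/W
Q = ΔT/R_total = 368/0.08766

Q ≈ 4200 W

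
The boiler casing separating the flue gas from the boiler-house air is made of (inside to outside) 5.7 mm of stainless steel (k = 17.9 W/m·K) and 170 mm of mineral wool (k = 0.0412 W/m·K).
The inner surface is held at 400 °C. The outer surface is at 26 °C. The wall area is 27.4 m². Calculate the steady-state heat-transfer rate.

Series thermal resistances:
R_stainless steel = L/(kA) = 0.0057/(17.9×27.4) = 1.162×10^-5 K/W
R_mineral wool = L/(kA) = 0.17/(0.0412×27.4) = 0.1506 K/W
R_total = 0.1506 K/W
Q = ΔT / R_total = 374 / 0.1506

Q ≈ 2480 W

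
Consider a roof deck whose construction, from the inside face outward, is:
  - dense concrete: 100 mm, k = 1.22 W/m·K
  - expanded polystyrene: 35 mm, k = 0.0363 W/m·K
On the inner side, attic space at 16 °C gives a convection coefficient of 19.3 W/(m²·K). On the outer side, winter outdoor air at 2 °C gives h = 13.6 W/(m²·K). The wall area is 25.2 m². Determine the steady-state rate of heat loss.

Model the wall as resistances in series:
R_inner film = 1/(h_i·A) = 1/(19.3×25.2) = 0.002056 K/W
R_dense concrete = L/(kA) = 0.1/(1.22×25.2) = 0.003253 K/W
R_expanded polystyrene = L/(kA) = 0.035/(0.0363×25.2) = 0.03826 K/W
R_outer film = 1/(h_o·A) = 1/(13.6×25.2) = 0.002918 K/W
R_total = 0.04649 K/W
Q = ΔT / R_total = 14 / 0.04649

Q ≈ 301 W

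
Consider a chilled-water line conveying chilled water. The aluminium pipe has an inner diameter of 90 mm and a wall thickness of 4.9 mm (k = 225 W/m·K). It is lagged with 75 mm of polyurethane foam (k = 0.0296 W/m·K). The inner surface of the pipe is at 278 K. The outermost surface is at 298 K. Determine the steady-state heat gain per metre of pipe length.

For a radial system each layer contributes R = ln(r_out/r_in)/(2πkL); films add R = 1/(hA).
R_aluminium pipe wall = ln(49.9/45)/(2π×225×1) = 7.311×10^-5 K/W
R_polyurethane foam = ln(124.9/49.9)/(2π×0.0296×1) = 4.933 K/W
R_total = 4.933 K/W
Q = ΔT/R_total = 20/4.933

q′ ≈ 4.05 W/m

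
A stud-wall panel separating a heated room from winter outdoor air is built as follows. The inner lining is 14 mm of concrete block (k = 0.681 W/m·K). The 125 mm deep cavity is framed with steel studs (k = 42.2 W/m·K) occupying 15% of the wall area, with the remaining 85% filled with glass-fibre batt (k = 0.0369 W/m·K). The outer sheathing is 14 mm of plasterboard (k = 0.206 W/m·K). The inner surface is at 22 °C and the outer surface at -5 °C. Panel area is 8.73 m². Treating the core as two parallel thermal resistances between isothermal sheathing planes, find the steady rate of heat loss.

Q ≈ 2180 W

Sheathing layers in series; stud and cavity paths in parallel between them.
R_inner = 0.014/(0.681×8.73) = 0.002355 K/W
R_stud  = 0.125/(42.2×0.15×8.73) = 0.002262 K/W
R_cav   = 0.125/(0.0369×0.85×8.73) = 0.4565 K/W
1/R_core = 1/R_stud + 1/R_cav → R_core = 0.002251 K/W
R_outer = 0.014/(0.206×8.73) = 0.007785 K/W
R_total = 0.01239 K/W
Q = ΔT/R_total = 27/0.01239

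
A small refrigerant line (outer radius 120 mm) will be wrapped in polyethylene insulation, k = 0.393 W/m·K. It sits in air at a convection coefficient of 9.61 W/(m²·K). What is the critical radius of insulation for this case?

For a cylinder r_cr = k/h = 0.393/9.61
r_cr = 40.9 mm; since the bare radius (120 mm) is above r_cr, any added insulation will reduce heat loss.

r_cr ≈ 40.9 mm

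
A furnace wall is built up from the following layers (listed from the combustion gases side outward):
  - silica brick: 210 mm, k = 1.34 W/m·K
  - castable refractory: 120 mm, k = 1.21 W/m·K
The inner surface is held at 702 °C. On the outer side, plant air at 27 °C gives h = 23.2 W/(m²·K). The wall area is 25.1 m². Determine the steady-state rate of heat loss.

Q ≈ 56700 W

Treating each layer as a thermal resistance in series:
R_silica brick = L/(kA) = 0.21/(1.34×25.1) = 0.006244 K/W
R_castable refractory = L/(kA) = 0.12/(1.21×25.1) = 0.003951 K/W
R_outer film = 1/(h_o·A) = 1/(23.2×25.1) = 0.001717 K/W
R_total = 0.01191 K/W
Q = ΔT / R_total = 675 / 0.01191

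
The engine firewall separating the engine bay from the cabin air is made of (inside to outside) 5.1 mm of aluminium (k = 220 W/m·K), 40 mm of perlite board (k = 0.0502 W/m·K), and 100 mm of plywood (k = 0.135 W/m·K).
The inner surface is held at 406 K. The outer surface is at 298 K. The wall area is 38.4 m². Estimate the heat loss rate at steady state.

Q ≈ 2700 W

Thermal resistances in series:
R_aluminium = L/(kA) = 0.0051/(220×38.4) = 6.037×10^-7 K/W
R_perlite board = L/(kA) = 0.04/(0.0502×38.4) = 0.02075 K/W
R_plywood = L/(kA) = 0.1/(0.135×38.4) = 0.01929 K/W
R_total = 0.04004 K/W
Q = ΔT / R_total = 108 / 0.04004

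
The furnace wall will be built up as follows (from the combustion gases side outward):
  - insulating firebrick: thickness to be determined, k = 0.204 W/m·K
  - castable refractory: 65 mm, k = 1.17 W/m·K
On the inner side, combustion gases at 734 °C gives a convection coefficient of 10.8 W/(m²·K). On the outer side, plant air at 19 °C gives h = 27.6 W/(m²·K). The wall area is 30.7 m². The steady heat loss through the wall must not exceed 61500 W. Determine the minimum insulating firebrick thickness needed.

Series thermal resistances:
R_inner film = 1/(h_i·A) = 1/(10.8×30.7) = 0.003016 K/W
R_castable refractory = L/(kA) = 0.065/(1.17×30.7) = 0.00181 K/W
R_outer film = 1/(h_o·A) = 1/(27.6×30.7) = 0.00118 K/W
Sum of the known resistances R_other = 0.006006 K/W
Required total resistance R_tot = ΔT/Q_allow = 715/61500 = 0.01163 K/W
R_insulating firebrick = R_tot − R_other = 0.00562 K/W
L = R·k·A = 0.00562×0.204×30.7

L ≈ 35.2 mm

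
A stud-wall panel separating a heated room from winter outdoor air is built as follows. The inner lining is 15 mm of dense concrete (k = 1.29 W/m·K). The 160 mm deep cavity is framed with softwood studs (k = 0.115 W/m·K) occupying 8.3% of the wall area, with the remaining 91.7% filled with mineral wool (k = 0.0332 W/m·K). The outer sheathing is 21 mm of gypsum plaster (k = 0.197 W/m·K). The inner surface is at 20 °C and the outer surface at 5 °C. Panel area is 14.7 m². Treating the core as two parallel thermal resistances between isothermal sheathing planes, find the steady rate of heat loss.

Sheathing layers in series; stud and cavity paths in parallel between them.
R_inner = 0.015/(1.29×14.7) = 7.91×10^-4 K/W
R_stud  = 0.16/(0.115×0.083×14.7) = 1.14 K/W
R_cav   = 0.16/(0.0332×0.917×14.7) = 0.3575 K/W
1/R_core = 1/R_stud + 1/R_cav → R_core = 0.2722 K/W
R_outer = 0.021/(0.197×14.7) = 0.007252 K/W
R_total = 0.2802 K/W
Q = ΔT/R_total = 15/0.2802

Q ≈ 53.5 W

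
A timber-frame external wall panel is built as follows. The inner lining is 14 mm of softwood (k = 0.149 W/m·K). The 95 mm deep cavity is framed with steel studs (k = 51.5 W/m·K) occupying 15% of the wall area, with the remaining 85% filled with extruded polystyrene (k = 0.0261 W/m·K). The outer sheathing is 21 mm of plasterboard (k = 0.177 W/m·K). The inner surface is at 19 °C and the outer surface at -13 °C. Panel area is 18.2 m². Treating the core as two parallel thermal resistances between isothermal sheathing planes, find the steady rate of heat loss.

Q ≈ 2590 W

Sheathing layers in series; stud and cavity paths in parallel between them.
R_inner = 0.014/(0.149×18.2) = 0.005163 K/W
R_stud  = 0.095/(51.5×0.15×18.2) = 6.757×10^-4 K/W
R_cav   = 0.095/(0.0261×0.85×18.2) = 0.2353 K/W
1/R_core = 1/R_stud + 1/R_cav → R_core = 6.738×10^-4 K/W
R_outer = 0.021/(0.177×18.2) = 0.006519 K/W
R_total = 0.01236 K/W
Q = ΔT/R_total = 32/0.01236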